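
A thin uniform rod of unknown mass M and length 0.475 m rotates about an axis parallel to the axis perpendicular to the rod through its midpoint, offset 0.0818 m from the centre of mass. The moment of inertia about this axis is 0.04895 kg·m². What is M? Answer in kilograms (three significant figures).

1.92

I = I_cm + Md² = (1/12)ML² + Md² = M·[0.0833333·(0.475)² + (0.0818)²] = M·0.025493.
So M = 0.04895 / 0.025493 = 1.9201 kg.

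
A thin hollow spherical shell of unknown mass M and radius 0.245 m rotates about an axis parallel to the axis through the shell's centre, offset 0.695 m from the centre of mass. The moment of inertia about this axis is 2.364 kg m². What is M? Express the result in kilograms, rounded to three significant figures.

4.52

I = I_cm + Md² = (2/3)MR² + Md² = M·[0.666667·(0.245)² + (0.695)²] = M·0.52304.
So M = 2.364 / 0.52304 = 4.5197 kg.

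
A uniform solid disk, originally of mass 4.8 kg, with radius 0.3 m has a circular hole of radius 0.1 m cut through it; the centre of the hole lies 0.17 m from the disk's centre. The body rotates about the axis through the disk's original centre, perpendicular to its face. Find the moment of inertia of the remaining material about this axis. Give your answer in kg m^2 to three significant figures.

0.198

Unpierced body about its centre: I₀ = (1/2)MR² = (1/2)(4.8)(0.3)² = 0.216 kg m^2.
The removed disk has mass m = M·(r/R)² = (4.8)(0.1/0.3)² = 0.53333 kg (same uniform areal density).
Its moment of inertia about the rotation axis (parallel-axis theorem): I_hole = (1/2)mr² + md² = (1/2)(0.53333)(0.1)² + (0.53333)(0.17)² = 0.01808 kg m^2.
Treating the hole as negative mass, I = I₀ − I_hole = 0.216 − 0.01808 = 0.19792 kg m^2.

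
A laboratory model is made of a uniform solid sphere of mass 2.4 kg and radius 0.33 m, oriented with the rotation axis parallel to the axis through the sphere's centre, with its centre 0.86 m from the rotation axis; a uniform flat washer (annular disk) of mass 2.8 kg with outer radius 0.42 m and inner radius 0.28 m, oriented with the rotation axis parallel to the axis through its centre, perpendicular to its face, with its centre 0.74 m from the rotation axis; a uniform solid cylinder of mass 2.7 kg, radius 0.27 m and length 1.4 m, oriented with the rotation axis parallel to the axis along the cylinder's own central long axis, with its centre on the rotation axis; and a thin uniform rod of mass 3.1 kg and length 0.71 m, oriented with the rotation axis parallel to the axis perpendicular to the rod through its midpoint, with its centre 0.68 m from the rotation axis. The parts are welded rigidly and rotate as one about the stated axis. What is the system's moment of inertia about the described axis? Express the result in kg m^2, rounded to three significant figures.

Solid sphere: I_cm = (2/5)MR² = (2/5)(2.4)(0.33)² = 0.10454 kg m^2; centre at d = 0.86 m, so I = I_cm + Md² gives I = 0.10454 + (2.4)(0.86)² = 1.8796 kg m^2.
Annular disk: I_cm = (1/2)M(R²+r²) = (1/2)(2.8)[(0.42)² + (0.28)²] = 0.35672 kg m^2; centre at d = 0.74 m, so I = I_cm + Md² gives I = 0.35672 + (2.8)(0.74)² = 1.89 kg m^2.
Solid cylinder: I_cm = (1/2)MR² = (1/2)(2.7)(0.27)² = 0.098415 kg m^2; axis through the centre, so I = 0.098415 kg m^2.
Thin rod: I_cm = (1/12)ML² = (1/12)(3.1)(0.71)² = 0.13023 kg m^2; centre at d = 0.68 m, so I = I_cm + Md² gives I = 0.13023 + (3.1)(0.68)² = 1.5637 kg m^2.
Total I = 1.8796 + 1.89 + 0.098415 + 1.5637 = 5.4317 kg m^2.

5.43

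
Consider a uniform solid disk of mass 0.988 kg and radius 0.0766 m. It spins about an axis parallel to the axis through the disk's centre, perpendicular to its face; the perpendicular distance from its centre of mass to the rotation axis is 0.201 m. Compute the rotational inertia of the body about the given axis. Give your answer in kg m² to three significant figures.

0.0428

I_cm = (1/2)MR² = (1/2)(0.988)(0.0766)² = 0.0028986 kg m²; centre at d = 0.201 m, so I = I_cm + Md² gives I = 0.0028986 + (0.988)(0.201)² = 0.042815 kg m².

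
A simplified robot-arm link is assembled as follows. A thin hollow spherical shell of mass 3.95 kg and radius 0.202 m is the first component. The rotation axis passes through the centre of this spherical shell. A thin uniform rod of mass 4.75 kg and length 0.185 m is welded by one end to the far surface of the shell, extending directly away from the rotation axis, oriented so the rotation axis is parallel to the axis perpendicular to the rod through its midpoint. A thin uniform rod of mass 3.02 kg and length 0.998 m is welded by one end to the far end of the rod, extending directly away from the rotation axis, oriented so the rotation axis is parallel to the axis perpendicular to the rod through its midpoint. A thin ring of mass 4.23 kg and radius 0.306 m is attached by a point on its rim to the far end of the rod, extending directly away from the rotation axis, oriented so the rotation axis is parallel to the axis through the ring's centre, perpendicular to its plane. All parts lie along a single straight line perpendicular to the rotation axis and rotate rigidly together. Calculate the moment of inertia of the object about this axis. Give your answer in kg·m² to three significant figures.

Spherical shell: I_cm = (2/3)MR² = (2/3)(3.95)(0.202)² = 0.10745 kg·m²; axis through the centre, so I = 0.10745 kg·m².
Thin rod: I_cm = (1/12)ML² = (1/12)(4.75)(0.185)² = 0.013547 kg·m²; centre at d = 0.202 + 0.0925 = 0.2945 m, so the parallel axis theorem gives I = 0.013547 + (4.75)(0.2945)² = 0.42552 kg·m².
Thin rod: I_cm = (1/12)ML² = (1/12)(3.02)(0.998)² = 0.25066 kg·m²; centre at d = 0.202 + 0.0925 + 0.0925 + 0.499 = 0.886 m, so the parallel axis theorem gives I = 0.25066 + (3.02)(0.886)² = 2.6213 kg·m².
Thin ring: I_cm = MR² = (4.23)(0.306)² = 0.39608 kg·m²; centre at d = 0.202 + 0.0925 + 0.0925 + 0.499 + 0.499 + 0.306 = 1.691 m, so the parallel axis theorem gives I = 0.39608 + (4.23)(1.691)² = 12.492 kg·m².
Total I = 0.10745 + 0.42552 + 2.6213 + 12.492 = 15.646 kg·m².

15.6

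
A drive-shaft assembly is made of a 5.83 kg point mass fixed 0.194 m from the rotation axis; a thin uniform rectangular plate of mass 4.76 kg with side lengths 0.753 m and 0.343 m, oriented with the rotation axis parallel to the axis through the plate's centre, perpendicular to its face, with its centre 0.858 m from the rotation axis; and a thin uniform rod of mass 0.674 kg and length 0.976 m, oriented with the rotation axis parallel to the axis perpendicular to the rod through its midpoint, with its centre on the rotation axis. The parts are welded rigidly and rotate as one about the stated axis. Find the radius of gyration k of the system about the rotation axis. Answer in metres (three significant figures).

0.600

Point mass: I_cm = 0; centre at d = 0.194 m, so I = I_cm + Md² gives I = 0 + (5.83)(0.194)² = 0.21942 kg m².
Rectangular plate: I_cm = (1/12)M(a²+b²) = (1/12)(4.76)[(0.753)² + (0.343)²] = 0.27158 kg m²; centre at d = 0.858 m, so I = I_cm + Md² gives I = 0.27158 + (4.76)(0.858)² = 3.7757 kg m².
Thin rod: I_cm = (1/12)ML² = (1/12)(0.674)(0.976)² = 0.053503 kg m²; axis through the centre, so I = 0.053503 kg m².
Total I = 4.0486 kg m²; total mass M = 11.264 kg.
k = √(I/M) = √(4.0486/11.264) = 0.59953 m.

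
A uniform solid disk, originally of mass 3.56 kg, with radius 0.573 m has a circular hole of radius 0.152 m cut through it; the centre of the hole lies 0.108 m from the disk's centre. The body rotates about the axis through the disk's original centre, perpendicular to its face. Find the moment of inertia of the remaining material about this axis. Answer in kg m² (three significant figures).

0.579

Unpierced body about its centre: I₀ = (1/2)MR² = (1/2)(3.56)(0.573)² = 0.58443 kg m².
The removed disk has mass m = M·(r/R)² = (3.56)(0.152/0.573)² = 0.25051 kg (same uniform areal density).
Its moment of inertia about the rotation axis (parallel-axis theorem): I_hole = (1/2)mr² + md² = (1/2)(0.25051)(0.152)² + (0.25051)(0.108)² = 0.0058159 kg m².
Treating the hole as negative mass, I = I₀ − I_hole = 0.58443 − 0.0058159 = 0.57861 kg m².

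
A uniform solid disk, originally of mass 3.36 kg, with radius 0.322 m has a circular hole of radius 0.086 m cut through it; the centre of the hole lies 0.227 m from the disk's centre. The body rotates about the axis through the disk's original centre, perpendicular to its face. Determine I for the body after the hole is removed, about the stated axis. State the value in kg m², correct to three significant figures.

Unpierced body about its centre: I₀ = (1/2)MR² = (1/2)(3.36)(0.322)² = 0.17419 kg m².
The removed disk has mass m = M·(r/R)² = (3.36)(0.086/0.322)² = 0.23968 kg (same uniform areal density).
Its moment of inertia about the rotation axis (parallel-axis theorem): I_hole = (1/2)mr² + md² = (1/2)(0.23968)(0.086)² + (0.23968)(0.227)² = 0.013237 kg m².
Treating the hole as negative mass, I = I₀ − I_hole = 0.17419 − 0.013237 = 0.16095 kg m².

0.161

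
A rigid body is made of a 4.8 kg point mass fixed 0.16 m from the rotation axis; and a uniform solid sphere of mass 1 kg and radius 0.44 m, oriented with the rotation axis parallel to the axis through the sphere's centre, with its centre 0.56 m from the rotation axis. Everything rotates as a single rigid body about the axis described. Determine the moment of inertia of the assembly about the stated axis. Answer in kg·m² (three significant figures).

0.514

Point mass: I_cm = 0; centre at d = 0.16 m, so I = I_cm + Md² gives I = 0 + (4.8)(0.16)² = 0.12288 kg·m².
Solid sphere: I_cm = (2/5)MR² = (2/5)(1)(0.44)² = 0.07744 kg·m²; centre at d = 0.56 m, so I = I_cm + Md² gives I = 0.07744 + (1)(0.56)² = 0.39104 kg·m².
Total I = 0.12288 + 0.39104 = 0.51392 kg·m².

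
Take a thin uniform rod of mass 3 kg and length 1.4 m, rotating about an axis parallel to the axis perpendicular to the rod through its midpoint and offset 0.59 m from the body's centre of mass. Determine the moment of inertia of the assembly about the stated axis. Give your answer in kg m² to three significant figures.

I_cm = (1/12)ML² = (1/12)(3)(1.4)² = 0.49 kg m²; centre at d = 0.59 m, so I = I_cm + Md² gives I = 0.49 + (3)(0.59)² = 1.5343 kg m².

1.53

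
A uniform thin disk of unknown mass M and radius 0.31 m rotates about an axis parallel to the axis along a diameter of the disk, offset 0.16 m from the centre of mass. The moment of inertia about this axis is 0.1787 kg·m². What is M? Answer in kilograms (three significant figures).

I = I_cm + Md² = (1/4)MR² + Md² = M·[0.25·(0.31)² + (0.16)²] = M·0.049625.
So M = 0.1787 / 0.049625 = 3.601 kg.

3.60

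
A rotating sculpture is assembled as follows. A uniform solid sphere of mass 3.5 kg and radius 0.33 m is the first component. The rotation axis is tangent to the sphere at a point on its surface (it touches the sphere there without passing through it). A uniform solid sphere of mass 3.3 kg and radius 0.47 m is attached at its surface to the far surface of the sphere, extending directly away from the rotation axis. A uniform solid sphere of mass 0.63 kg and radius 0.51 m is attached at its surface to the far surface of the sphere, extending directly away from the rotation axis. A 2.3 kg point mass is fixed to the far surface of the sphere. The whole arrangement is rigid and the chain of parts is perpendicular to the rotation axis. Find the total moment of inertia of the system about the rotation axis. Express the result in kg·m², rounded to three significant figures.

23.7

Solid sphere: I_cm = (2/5)MR² = (2/5)(3.5)(0.33)² = 0.15246 kg·m²; centre at d = 0.33 m, so I = I_cm + Md² gives I = 0.15246 + (3.5)(0.33)² = 0.53361 kg·m².
Solid sphere: I_cm = (2/5)MR² = (2/5)(3.3)(0.47)² = 0.29159 kg·m²; centre at d = 0.33 + 0.33 + 0.47 = 1.13 m, so I = I_cm + Md² gives I = 0.29159 + (3.3)(1.13)² = 4.5054 kg·m².
Solid sphere: I_cm = (2/5)MR² = (2/5)(0.63)(0.51)² = 0.065545 kg·m²; centre at d = 0.33 + 0.33 + 0.47 + 0.47 + 0.51 = 2.11 m, so I = I_cm + Md² gives I = 0.065545 + (0.63)(2.11)² = 2.8704 kg·m².
Point mass: I_cm = 0; centre at d = 0.33 + 0.33 + 0.47 + 0.47 + 0.51 + 0.51 = 2.62 m, so I = I_cm + Md² gives I = 0 + (2.3)(2.62)² = 15.788 kg·m².
Total I = 0.53361 + 4.5054 + 2.8704 + 15.788 = 23.697 kg·m².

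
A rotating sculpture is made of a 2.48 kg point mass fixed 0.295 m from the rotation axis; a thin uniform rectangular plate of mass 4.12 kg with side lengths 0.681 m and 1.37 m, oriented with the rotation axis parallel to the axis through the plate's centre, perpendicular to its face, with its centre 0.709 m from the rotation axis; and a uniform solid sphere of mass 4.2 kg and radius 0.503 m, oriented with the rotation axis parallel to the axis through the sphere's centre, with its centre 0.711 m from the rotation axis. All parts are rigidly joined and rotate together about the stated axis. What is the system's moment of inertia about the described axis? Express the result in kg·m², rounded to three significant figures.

Point mass: I_cm = 0; centre at d = 0.295 m, so the parallel axis theorem gives I = 0 + (2.48)(0.295)² = 0.21582 kg·m².
Rectangular plate: I_cm = (1/12)M(a²+b²) = (1/12)(4.12)[(0.681)² + (1.37)²] = 0.80363 kg·m²; centre at d = 0.709 m, so the parallel axis theorem gives I = 0.80363 + (4.12)(0.709)² = 2.8747 kg·m².
Solid sphere: I_cm = (2/5)MR² = (2/5)(4.2)(0.503)² = 0.42506 kg·m²; centre at d = 0.711 m, so the parallel axis theorem gives I = 0.42506 + (4.2)(0.711)² = 2.5482 kg·m².
Total I = 0.21582 + 2.8747 + 2.5482 = 5.6387 kg·m².

5.64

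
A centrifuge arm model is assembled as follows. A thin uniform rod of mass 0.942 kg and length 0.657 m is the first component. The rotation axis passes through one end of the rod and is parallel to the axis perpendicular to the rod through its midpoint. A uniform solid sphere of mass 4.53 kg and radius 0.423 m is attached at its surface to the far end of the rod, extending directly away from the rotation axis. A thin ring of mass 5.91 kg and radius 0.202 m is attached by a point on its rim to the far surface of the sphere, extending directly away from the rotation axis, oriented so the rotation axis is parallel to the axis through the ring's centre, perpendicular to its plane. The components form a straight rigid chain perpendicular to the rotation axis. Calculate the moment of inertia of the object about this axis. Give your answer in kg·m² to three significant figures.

Thin rod: I_cm = (1/12)ML² = (1/12)(0.942)(0.657)² = 0.033884 kg·m²; centre at d = 0.3285 m, so the parallel axis theorem gives I = 0.033884 + (0.942)(0.3285)² = 0.13554 kg·m².
Solid sphere: I_cm = (2/5)MR² = (2/5)(4.53)(0.423)² = 0.32422 kg·m²; centre at d = 0.3285 + 0.3285 + 0.423 = 1.08 m, so the parallel axis theorem gives I = 0.32422 + (4.53)(1.08)² = 5.608 kg·m².
Thin ring: I_cm = MR² = (5.91)(0.202)² = 0.24115 kg·m²; centre at d = 0.3285 + 0.3285 + 0.423 + 0.423 + 0.202 = 1.705 m, so the parallel axis theorem gives I = 0.24115 + (5.91)(1.705)² = 17.422 kg·m².
Total I = 0.13554 + 5.608 + 17.422 = 23.165 kg·m².

23.2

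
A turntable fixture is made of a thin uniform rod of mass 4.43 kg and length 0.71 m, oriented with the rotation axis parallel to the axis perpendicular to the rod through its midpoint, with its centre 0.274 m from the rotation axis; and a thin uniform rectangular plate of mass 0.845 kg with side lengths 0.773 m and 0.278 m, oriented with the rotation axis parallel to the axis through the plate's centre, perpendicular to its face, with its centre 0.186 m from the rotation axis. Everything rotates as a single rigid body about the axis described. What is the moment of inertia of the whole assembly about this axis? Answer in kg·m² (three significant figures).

0.595

Thin rod: I_cm = (1/12)ML² = (1/12)(4.43)(0.71)² = 0.1861 kg·m²; centre at d = 0.274 m, so the parallel axis theorem gives I = 0.1861 + (4.43)(0.274)² = 0.51868 kg·m².
Rectangular plate: I_cm = (1/12)M(a²+b²) = (1/12)(0.845)[(0.773)² + (0.278)²] = 0.047518 kg·m²; centre at d = 0.186 m, so the parallel axis theorem gives I = 0.047518 + (0.845)(0.186)² = 0.076752 kg·m².
Total I = 0.51868 + 0.076752 = 0.59544 kg·m².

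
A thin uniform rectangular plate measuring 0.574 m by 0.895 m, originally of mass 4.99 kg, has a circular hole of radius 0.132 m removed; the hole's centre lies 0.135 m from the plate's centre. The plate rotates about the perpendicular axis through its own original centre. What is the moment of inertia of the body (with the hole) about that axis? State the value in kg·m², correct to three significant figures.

0.456

Unpierced body about its centre: I₀ = (1/12)M(a²+b²) = (1/12)(4.99)[(0.574)² + (0.895)²] = 0.4701 kg·m².
The removed disk has mass m = M·πr²/(ab) = (4.99)·π(0.132)²/(0.574·0.895) = 0.5317 kg (same uniform areal density).
Its moment of inertia about the rotation axis (parallel-axis theorem): I_hole = (1/2)mr² + md² = (1/2)(0.5317)(0.132)² + (0.5317)(0.135)² = 0.014322 kg·m².
Treating the hole as negative mass, I = I₀ − I_hole = 0.4701 − 0.014322 = 0.45578 kg·m².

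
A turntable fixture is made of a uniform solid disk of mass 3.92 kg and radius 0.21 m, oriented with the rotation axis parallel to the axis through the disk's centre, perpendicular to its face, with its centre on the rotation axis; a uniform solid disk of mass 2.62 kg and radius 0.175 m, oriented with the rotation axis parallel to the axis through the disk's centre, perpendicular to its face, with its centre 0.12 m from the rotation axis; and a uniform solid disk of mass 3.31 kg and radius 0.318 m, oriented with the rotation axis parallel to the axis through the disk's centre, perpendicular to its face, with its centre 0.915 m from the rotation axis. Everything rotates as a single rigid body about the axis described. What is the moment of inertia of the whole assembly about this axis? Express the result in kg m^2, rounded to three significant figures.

Solid disk: I_cm = (1/2)MR² = (1/2)(3.92)(0.21)² = 0.086436 kg m^2; axis through the centre, so I = 0.086436 kg m^2.
Solid disk: I_cm = (1/2)MR² = (1/2)(2.62)(0.175)² = 0.040119 kg m^2; centre at d = 0.12 m, so the parallel axis theorem gives I = 0.040119 + (2.62)(0.12)² = 0.077847 kg m^2.
Solid disk: I_cm = (1/2)MR² = (1/2)(3.31)(0.318)² = 0.16736 kg m^2; centre at d = 0.915 m, so the parallel axis theorem gives I = 0.16736 + (3.31)(0.915)² = 2.9386 kg m^2.
Total I = 0.086436 + 0.077847 + 2.9386 = 3.1029 kg m^2.

3.10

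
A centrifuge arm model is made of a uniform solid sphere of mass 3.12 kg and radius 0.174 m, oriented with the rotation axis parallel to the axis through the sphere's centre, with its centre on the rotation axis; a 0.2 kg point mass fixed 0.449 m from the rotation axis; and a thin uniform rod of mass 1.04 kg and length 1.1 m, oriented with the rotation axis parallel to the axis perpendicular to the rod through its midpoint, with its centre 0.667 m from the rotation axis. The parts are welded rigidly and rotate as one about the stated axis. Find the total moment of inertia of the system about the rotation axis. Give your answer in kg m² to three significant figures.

Solid sphere: I_cm = (2/5)MR² = (2/5)(3.12)(0.174)² = 0.037784 kg m²; axis through the centre, so I = 0.037784 kg m².
Point mass: I_cm = 0; centre at d = 0.449 m, so the parallel axis theorem gives I = 0 + (0.2)(0.449)² = 0.04032 kg m².
Thin rod: I_cm = (1/12)ML² = (1/12)(1.04)(1.1)² = 0.10487 kg m²; centre at d = 0.667 m, so the parallel axis theorem gives I = 0.10487 + (1.04)(0.667)² = 0.56755 kg m².
Total I = 0.037784 + 0.04032 + 0.56755 = 0.64566 kg m².

0.646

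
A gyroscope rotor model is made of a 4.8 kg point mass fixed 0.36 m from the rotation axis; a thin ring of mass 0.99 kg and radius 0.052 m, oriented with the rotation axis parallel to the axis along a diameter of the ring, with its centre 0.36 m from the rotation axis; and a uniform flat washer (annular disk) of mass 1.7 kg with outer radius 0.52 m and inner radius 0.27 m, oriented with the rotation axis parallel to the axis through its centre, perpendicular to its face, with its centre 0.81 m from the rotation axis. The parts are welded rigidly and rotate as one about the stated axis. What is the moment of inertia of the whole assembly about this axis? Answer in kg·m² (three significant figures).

Point mass: I_cm = 0; centre at d = 0.36 m, so the parallel axis theorem gives I = 0 + (4.8)(0.36)² = 0.62208 kg·m².
Thin ring: I_cm = (1/2)MR² = (1/2)(0.99)(0.052)² = 0.0013385 kg·m²; centre at d = 0.36 m, so the parallel axis theorem gives I = 0.0013385 + (0.99)(0.36)² = 0.12964 kg·m².
Annular disk: I_cm = (1/2)M(R²+r²) = (1/2)(1.7)[(0.52)² + (0.27)²] = 0.29181 kg·m²; centre at d = 0.81 m, so the parallel axis theorem gives I = 0.29181 + (1.7)(0.81)² = 1.4072 kg·m².
Total I = 0.62208 + 0.12964 + 1.4072 = 2.1589 kg·m².

2.16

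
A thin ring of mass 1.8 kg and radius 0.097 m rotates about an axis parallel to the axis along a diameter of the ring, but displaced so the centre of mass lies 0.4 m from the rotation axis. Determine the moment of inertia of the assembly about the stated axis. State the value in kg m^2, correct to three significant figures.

0.296

I_cm = (1/2)MR² = (1/2)(1.8)(0.097)² = 0.0084681 kg m^2; centre at d = 0.4 m, so I = I_cm + Md² gives I = 0.0084681 + (1.8)(0.4)² = 0.29647 kg m^2.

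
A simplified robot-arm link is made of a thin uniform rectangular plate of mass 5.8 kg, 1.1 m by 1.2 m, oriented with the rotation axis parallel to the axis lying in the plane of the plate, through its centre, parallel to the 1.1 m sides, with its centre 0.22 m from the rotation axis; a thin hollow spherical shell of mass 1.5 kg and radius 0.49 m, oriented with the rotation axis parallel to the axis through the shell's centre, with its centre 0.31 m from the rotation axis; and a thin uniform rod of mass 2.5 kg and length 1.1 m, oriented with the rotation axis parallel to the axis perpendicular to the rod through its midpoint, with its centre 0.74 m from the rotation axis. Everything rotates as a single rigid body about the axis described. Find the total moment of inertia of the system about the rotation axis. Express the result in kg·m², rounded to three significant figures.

2.98

Rectangular plate: I_cm = (1/12)Mb² = (1/12)(5.8)(1.2)² = 0.696 kg·m²; centre at d = 0.22 m, so the parallel axis theorem gives I = 0.696 + (5.8)(0.22)² = 0.97672 kg·m².
Spherical shell: I_cm = (2/3)MR² = (2/3)(1.5)(0.49)² = 0.2401 kg·m²; centre at d = 0.31 m, so the parallel axis theorem gives I = 0.2401 + (1.5)(0.31)² = 0.38425 kg·m².
Thin rod: I_cm = (1/12)ML² = (1/12)(2.5)(1.1)² = 0.25208 kg·m²; centre at d = 0.74 m, so the parallel axis theorem gives I = 0.25208 + (2.5)(0.74)² = 1.6211 kg·m².
Total I = 0.97672 + 0.38425 + 1.6211 = 2.9821 kg·m².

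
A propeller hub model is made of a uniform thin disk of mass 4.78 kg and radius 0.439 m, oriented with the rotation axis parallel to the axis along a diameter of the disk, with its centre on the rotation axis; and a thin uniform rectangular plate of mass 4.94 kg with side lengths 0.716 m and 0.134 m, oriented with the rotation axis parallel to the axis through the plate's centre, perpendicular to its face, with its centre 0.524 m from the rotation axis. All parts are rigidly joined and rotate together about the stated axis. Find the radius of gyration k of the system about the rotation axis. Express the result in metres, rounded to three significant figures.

Thin disk: I_cm = (1/4)MR² = (1/4)(4.78)(0.439)² = 0.2303 kg·m²; axis through the centre, so I = 0.2303 kg·m².
Rectangular plate: I_cm = (1/12)M(a²+b²) = (1/12)(4.94)[(0.716)² + (0.134)²] = 0.21844 kg·m²; centre at d = 0.524 m, so I = I_cm + Md² gives I = 0.21844 + (4.94)(0.524)² = 1.5748 kg·m².
Total I = 1.8051 kg·m²; total mass M = 9.72 kg.
k = √(I/M) = √(1.8051/9.72) = 0.43095 m.

0.431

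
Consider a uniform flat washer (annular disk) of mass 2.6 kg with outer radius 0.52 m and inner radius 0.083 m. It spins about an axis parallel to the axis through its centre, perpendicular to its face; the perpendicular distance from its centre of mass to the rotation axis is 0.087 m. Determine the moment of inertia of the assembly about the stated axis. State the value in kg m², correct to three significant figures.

I_cm = (1/2)M(R²+r²) = (1/2)(2.6)[(0.52)² + (0.083)²] = 0.36048 kg m²; centre at d = 0.087 m, so the parallel axis theorem gives I = 0.36048 + (2.6)(0.087)² = 0.38016 kg m².

0.380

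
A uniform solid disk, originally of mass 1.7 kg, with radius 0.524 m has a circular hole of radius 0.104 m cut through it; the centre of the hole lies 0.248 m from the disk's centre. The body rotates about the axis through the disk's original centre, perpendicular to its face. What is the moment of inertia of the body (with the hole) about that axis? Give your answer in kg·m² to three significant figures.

0.229

Unpierced body about its centre: I₀ = (1/2)MR² = (1/2)(1.7)(0.524)² = 0.23339 kg·m².
The removed disk has mass m = M·(r/R)² = (1.7)(0.104/0.524)² = 0.066966 kg (same uniform areal density).
Its moment of inertia about the rotation axis (parallel-axis theorem): I_hole = (1/2)mr² + md² = (1/2)(0.066966)(0.104)² + (0.066966)(0.248)² = 0.0044808 kg·m².
Treating the hole as negative mass, I = I₀ − I_hole = 0.23339 − 0.0044808 = 0.22891 kg·m².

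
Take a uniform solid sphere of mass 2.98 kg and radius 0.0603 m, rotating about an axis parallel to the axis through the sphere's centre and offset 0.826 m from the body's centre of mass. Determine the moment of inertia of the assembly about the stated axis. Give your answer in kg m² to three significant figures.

I_cm = (2/5)MR² = (2/5)(2.98)(0.0603)² = 0.0043342 kg m²; centre at d = 0.826 m, so I = I_cm + Md² gives I = 0.0043342 + (2.98)(0.826)² = 2.0375 kg m².

2.04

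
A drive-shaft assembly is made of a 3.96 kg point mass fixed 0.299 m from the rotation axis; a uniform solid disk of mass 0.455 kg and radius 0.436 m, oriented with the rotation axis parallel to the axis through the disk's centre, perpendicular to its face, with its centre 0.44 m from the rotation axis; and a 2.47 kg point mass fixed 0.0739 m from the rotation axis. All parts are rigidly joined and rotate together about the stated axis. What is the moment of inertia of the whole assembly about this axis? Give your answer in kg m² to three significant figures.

0.499

Point mass: I_cm = 0; centre at d = 0.299 m, so the parallel axis theorem gives I = 0 + (3.96)(0.299)² = 0.35403 kg m².
Solid disk: I_cm = (1/2)MR² = (1/2)(0.455)(0.436)² = 0.043247 kg m²; centre at d = 0.44 m, so the parallel axis theorem gives I = 0.043247 + (0.455)(0.44)² = 0.13133 kg m².
Point mass: I_cm = 0; centre at d = 0.0739 m, so the parallel axis theorem gives I = 0 + (2.47)(0.0739)² = 0.013489 kg m².
Total I = 0.35403 + 0.13133 + 0.013489 = 0.49885 kg m².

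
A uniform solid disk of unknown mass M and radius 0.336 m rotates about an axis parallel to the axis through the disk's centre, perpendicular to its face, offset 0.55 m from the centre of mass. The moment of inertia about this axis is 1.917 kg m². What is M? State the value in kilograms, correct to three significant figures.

5.34

I = I_cm + Md² = (1/2)MR² + Md² = M·[0.5·(0.336)² + (0.55)²] = M·0.35895.
So M = 1.917 / 0.35895 = 5.3406 kg.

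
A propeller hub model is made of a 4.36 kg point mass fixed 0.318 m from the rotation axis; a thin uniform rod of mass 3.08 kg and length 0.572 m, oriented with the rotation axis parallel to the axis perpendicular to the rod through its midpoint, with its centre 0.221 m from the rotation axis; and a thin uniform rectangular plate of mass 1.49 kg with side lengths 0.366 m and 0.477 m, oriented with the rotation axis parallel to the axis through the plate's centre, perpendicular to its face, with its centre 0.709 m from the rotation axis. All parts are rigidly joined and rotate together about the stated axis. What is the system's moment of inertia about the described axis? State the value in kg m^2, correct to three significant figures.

Point mass: I_cm = 0; centre at d = 0.318 m, so the parallel axis theorem gives I = 0 + (4.36)(0.318)² = 0.4409 kg m^2.
Thin rod: I_cm = (1/12)ML² = (1/12)(3.08)(0.572)² = 0.083977 kg m^2; centre at d = 0.221 m, so the parallel axis theorem gives I = 0.083977 + (3.08)(0.221)² = 0.23441 kg m^2.
Rectangular plate: I_cm = (1/12)M(a²+b²) = (1/12)(1.49)[(0.366)² + (0.477)²] = 0.044884 kg m^2; centre at d = 0.709 m, so the parallel axis theorem gives I = 0.044884 + (1.49)(0.709)² = 0.79388 kg m^2.
Total I = 0.4409 + 0.23441 + 0.79388 = 1.4692 kg m^2.

1.47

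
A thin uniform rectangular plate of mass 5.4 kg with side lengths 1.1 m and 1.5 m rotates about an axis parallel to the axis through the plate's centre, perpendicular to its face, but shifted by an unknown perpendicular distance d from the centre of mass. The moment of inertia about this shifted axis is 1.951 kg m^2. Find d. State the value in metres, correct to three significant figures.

About the centre-of-mass axis, I_cm = (1/12)M(a²+b²) = (1/12)(5.4)[(1.1)² + (1.5)²] = 1.557 kg m^2.
Parallel axis theorem: I = I_cm + Md², so Md² = 1.951 − 1.557 = 0.394 kg m^2.
d = √(0.394 / 5.4) = 0.27012 m.

0.270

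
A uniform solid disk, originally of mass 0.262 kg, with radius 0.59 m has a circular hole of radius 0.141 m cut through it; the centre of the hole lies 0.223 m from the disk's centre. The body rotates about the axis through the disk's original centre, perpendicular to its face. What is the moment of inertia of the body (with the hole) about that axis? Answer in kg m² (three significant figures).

0.0447

Unpierced body about its centre: I₀ = (1/2)MR² = (1/2)(0.262)(0.59)² = 0.045601 kg m².
The removed disk has mass m = M·(r/R)² = (0.262)(0.141/0.59)² = 0.014964 kg (same uniform areal density).
Its moment of inertia about the rotation axis (parallel-axis theorem): I_hole = (1/2)mr² + md² = (1/2)(0.014964)(0.141)² + (0.014964)(0.223)² = 0.00089287 kg m².
Treating the hole as negative mass, I = I₀ − I_hole = 0.045601 − 0.00089287 = 0.044708 kg m².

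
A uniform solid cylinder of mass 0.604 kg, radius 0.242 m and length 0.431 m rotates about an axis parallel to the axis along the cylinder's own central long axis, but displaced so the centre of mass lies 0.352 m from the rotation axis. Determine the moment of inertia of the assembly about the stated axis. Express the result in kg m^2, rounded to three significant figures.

0.0925

I_cm = (1/2)MR² = (1/2)(0.604)(0.242)² = 0.017686 kg m^2; centre at d = 0.352 m, so the parallel axis theorem gives I = 0.017686 + (0.604)(0.352)² = 0.092524 kg m^2.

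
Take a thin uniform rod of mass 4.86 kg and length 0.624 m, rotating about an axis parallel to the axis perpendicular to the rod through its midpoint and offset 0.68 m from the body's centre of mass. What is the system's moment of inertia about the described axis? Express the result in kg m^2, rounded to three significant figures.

2.40

I_cm = (1/12)ML² = (1/12)(4.86)(0.624)² = 0.1577 kg m^2; centre at d = 0.68 m, so the parallel axis theorem gives I = 0.1577 + (4.86)(0.68)² = 2.405 kg m^2.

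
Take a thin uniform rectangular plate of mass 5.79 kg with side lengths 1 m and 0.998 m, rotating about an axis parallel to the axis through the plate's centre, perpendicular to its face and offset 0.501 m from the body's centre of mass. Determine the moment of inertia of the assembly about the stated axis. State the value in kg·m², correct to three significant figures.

2.42

I_cm = (1/12)M(a²+b²) = (1/12)(5.79)[(1)² + (0.998)²] = 0.96307 kg·m²; centre at d = 0.501 m, so I = I_cm + Md² gives I = 0.96307 + (5.79)(0.501)² = 2.4164 kg·m².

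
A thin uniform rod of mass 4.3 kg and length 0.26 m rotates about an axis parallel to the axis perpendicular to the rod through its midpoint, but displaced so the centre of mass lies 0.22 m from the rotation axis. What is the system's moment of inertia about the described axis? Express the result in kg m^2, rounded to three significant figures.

I_cm = (1/12)ML² = (1/12)(4.3)(0.26)² = 0.024223 kg m^2; centre at d = 0.22 m, so the parallel axis theorem gives I = 0.024223 + (4.3)(0.22)² = 0.23234 kg m^2.

0.232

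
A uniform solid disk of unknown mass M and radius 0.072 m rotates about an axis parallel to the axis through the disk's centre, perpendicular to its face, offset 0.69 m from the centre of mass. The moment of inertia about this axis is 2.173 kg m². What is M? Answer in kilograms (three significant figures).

I = I_cm + Md² = (1/2)MR² + Md² = M·[0.5·(0.072)² + (0.69)²] = M·0.47869.
So M = 2.173 / 0.47869 = 4.5395 kg.

4.54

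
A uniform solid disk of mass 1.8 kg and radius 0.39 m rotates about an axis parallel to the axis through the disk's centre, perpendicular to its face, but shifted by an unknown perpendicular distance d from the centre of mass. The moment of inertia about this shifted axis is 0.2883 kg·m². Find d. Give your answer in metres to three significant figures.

About the centre-of-mass axis, I_cm = (1/2)MR² = (1/2)(1.8)(0.39)² = 0.13689 kg·m².
Parallel axis theorem: I = I_cm + Md², so Md² = 0.2883 − 0.13689 = 0.15141 kg·m².
d = √(0.15141 / 1.8) = 0.29003 m.

0.290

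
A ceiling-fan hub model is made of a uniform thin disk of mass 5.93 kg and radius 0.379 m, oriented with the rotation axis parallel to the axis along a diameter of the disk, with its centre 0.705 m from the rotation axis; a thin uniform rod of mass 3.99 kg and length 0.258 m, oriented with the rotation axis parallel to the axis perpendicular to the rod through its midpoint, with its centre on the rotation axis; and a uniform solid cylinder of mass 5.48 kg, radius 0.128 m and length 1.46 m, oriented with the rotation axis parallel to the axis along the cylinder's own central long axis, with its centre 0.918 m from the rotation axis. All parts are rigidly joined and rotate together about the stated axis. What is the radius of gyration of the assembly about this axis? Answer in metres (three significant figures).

0.714

Thin disk: I_cm = (1/4)MR² = (1/4)(5.93)(0.379)² = 0.21295 kg·m²; centre at d = 0.705 m, so the parallel axis theorem gives I = 0.21295 + (5.93)(0.705)² = 3.1603 kg·m².
Thin rod: I_cm = (1/12)ML² = (1/12)(3.99)(0.258)² = 0.022133 kg·m²; axis through the centre, so I = 0.022133 kg·m².
Solid cylinder: I_cm = (1/2)MR² = (1/2)(5.48)(0.128)² = 0.044892 kg·m²; centre at d = 0.918 m, so the parallel axis theorem gives I = 0.044892 + (5.48)(0.918)² = 4.663 kg·m².
Total I = 7.8455 kg·m²; total mass M = 15.4 kg.
k = √(I/M) = √(7.8455/15.4) = 0.71375 m.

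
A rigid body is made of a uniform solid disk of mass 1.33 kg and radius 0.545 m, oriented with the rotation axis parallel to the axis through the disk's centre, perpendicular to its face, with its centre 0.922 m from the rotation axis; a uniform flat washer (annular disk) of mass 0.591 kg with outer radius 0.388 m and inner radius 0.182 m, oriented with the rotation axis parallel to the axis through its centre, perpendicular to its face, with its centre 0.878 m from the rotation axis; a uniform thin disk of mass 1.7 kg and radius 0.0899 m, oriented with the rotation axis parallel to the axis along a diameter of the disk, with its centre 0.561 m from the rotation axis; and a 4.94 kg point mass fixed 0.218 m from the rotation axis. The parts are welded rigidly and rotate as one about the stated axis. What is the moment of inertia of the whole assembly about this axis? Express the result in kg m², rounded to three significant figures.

Solid disk: I_cm = (1/2)MR² = (1/2)(1.33)(0.545)² = 0.19752 kg m²; centre at d = 0.922 m, so I = I_cm + Md² gives I = 0.19752 + (1.33)(0.922)² = 1.3281 kg m².
Annular disk: I_cm = (1/2)M(R²+r²) = (1/2)(0.591)[(0.388)² + (0.182)²] = 0.054274 kg m²; centre at d = 0.878 m, so I = I_cm + Md² gives I = 0.054274 + (0.591)(0.878)² = 0.50987 kg m².
Thin disk: I_cm = (1/4)MR² = (1/4)(1.7)(0.0899)² = 0.0034349 kg m²; centre at d = 0.561 m, so I = I_cm + Md² gives I = 0.0034349 + (1.7)(0.561)² = 0.53846 kg m².
Point mass: I_cm = 0; centre at d = 0.218 m, so I = I_cm + Md² gives I = 0 + (4.94)(0.218)² = 0.23477 kg m².
Total I = 1.3281 + 0.50987 + 0.53846 + 0.23477 = 2.6112 kg m².

2.61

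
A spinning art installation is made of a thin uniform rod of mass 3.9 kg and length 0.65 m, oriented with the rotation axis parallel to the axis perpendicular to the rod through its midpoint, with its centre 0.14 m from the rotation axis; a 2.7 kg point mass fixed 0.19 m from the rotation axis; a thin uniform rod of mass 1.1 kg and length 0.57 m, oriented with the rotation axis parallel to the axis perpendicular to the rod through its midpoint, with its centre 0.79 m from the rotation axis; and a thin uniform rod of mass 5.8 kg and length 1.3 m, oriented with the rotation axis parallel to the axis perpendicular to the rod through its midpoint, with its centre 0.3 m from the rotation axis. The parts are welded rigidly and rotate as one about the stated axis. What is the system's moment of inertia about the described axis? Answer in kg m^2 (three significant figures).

2.37

Thin rod: I_cm = (1/12)ML² = (1/12)(3.9)(0.65)² = 0.13731 kg m^2; centre at d = 0.14 m, so I = I_cm + Md² gives I = 0.13731 + (3.9)(0.14)² = 0.21375 kg m^2.
Point mass: I_cm = 0; centre at d = 0.19 m, so I = I_cm + Md² gives I = 0 + (2.7)(0.19)² = 0.09747 kg m^2.
Thin rod: I_cm = (1/12)ML² = (1/12)(1.1)(0.57)² = 0.029782 kg m^2; centre at d = 0.79 m, so I = I_cm + Md² gives I = 0.029782 + (1.1)(0.79)² = 0.71629 kg m^2.
Thin rod: I_cm = (1/12)ML² = (1/12)(5.8)(1.3)² = 0.81683 kg m^2; centre at d = 0.3 m, so I = I_cm + Md² gives I = 0.81683 + (5.8)(0.3)² = 1.3388 kg m^2.
Total I = 0.21375 + 0.09747 + 0.71629 + 1.3388 = 2.3663 kg m^2.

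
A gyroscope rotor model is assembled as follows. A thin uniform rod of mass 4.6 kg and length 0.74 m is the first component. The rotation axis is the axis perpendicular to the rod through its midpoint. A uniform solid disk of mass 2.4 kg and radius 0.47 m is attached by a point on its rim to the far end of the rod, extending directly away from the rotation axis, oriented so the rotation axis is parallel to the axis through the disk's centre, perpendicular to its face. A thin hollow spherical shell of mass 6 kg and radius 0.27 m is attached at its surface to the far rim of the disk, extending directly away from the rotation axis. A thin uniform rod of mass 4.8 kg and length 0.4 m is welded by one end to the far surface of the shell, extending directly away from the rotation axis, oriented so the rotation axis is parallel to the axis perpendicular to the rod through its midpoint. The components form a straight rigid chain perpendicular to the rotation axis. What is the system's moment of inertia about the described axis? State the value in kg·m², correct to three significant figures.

37.7

Thin rod: I_cm = (1/12)ML² = (1/12)(4.6)(0.74)² = 0.20991 kg·m²; axis through the centre, so I = 0.20991 kg·m².
Solid disk: I_cm = (1/2)MR² = (1/2)(2.4)(0.47)² = 0.26508 kg·m²; centre at d = 0.37 + 0.47 = 0.84 m, so the parallel axis theorem gives I = 0.26508 + (2.4)(0.84)² = 1.9585 kg·m².
Spherical shell: I_cm = (2/3)MR² = (2/3)(6)(0.27)² = 0.2916 kg·m²; centre at d = 0.37 + 0.47 + 0.47 + 0.27 = 1.58 m, so the parallel axis theorem gives I = 0.2916 + (6)(1.58)² = 15.27 kg·m².
Thin rod: I_cm = (1/12)ML² = (1/12)(4.8)(0.4)² = 0.064 kg·m²; centre at d = 0.37 + 0.47 + 0.47 + 0.27 + 0.27 + 0.2 = 2.05 m, so the parallel axis theorem gives I = 0.064 + (4.8)(2.05)² = 20.236 kg·m².
Total I = 0.20991 + 1.9585 + 15.27 + 20.236 = 37.674 kg·m².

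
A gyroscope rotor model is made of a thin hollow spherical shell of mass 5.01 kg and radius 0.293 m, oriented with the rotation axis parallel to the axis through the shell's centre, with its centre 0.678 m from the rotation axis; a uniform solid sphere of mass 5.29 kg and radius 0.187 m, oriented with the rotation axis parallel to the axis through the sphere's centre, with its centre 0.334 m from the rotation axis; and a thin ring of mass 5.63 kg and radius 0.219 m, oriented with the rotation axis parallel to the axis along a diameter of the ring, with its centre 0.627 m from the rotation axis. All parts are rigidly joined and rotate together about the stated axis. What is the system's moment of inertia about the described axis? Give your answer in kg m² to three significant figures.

5.60

Spherical shell: I_cm = (2/3)MR² = (2/3)(5.01)(0.293)² = 0.28674 kg m²; centre at d = 0.678 m, so I = I_cm + Md² gives I = 0.28674 + (5.01)(0.678)² = 2.5898 kg m².
Solid sphere: I_cm = (2/5)MR² = (2/5)(5.29)(0.187)² = 0.073994 kg m²; centre at d = 0.334 m, so I = I_cm + Md² gives I = 0.073994 + (5.29)(0.334)² = 0.66413 kg m².
Thin ring: I_cm = (1/2)MR² = (1/2)(5.63)(0.219)² = 0.13501 kg m²; centre at d = 0.627 m, so I = I_cm + Md² gives I = 0.13501 + (5.63)(0.627)² = 2.3483 kg m².
Total I = 2.5898 + 0.66413 + 2.3483 = 5.6022 kg m².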